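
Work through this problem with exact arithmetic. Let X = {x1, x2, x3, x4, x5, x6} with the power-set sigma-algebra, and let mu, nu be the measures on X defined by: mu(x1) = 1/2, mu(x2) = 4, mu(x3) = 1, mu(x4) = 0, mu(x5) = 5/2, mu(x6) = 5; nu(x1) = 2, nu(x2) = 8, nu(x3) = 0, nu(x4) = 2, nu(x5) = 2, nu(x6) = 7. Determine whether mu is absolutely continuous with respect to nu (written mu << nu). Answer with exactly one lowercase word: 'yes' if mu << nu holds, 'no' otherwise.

mu << nu means: every nu-null measurable set is also mu-null; equivalently, for every atom x, if nu({x}) = 0 then mu({x}) = 0.
Checking each atom:
  x1: nu = 2 > 0 -> no constraint.
  x2: nu = 8 > 0 -> no constraint.
  x3: nu = 0, mu = 1 > 0 -> violates mu << nu.
  x4: nu = 2 > 0 -> no constraint.
  x5: nu = 2 > 0 -> no constraint.
  x6: nu = 7 > 0 -> no constraint.
The atom(s) x3 violate the condition (nu = 0 but mu > 0). Therefore mu is NOT absolutely continuous w.r.t. nu.

no


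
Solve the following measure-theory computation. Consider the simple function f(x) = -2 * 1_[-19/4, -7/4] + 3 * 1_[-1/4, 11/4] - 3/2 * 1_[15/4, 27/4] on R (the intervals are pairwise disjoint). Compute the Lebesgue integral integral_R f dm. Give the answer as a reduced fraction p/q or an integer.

For a simple function f = sum_i c_i * 1_{A_i} with disjoint A_i,
  integral f dm = sum_i c_i * m(A_i).
Lengths of the A_i:
  m(A_1) = -7/4 - (-19/4) = 3.
  m(A_2) = 11/4 - (-1/4) = 3.
  m(A_3) = 27/4 - 15/4 = 3.
Contributions c_i * m(A_i):
  (-2) * (3) = -6.
  (3) * (3) = 9.
  (-3/2) * (3) = -9/2.
Total: -6 + 9 - 9/2 = -3/2.

-3/2


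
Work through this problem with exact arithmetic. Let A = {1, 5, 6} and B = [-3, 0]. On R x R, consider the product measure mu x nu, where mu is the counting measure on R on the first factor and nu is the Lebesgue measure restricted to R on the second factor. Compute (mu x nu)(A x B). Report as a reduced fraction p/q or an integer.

For a measurable rectangle A x B, the product measure satisfies
  (mu x nu)(A x B) = mu(A) * nu(B).
  mu(A) = 3.
  nu(B) = 3.
  (mu x nu)(A x B) = 3 * 3 = 9.

9


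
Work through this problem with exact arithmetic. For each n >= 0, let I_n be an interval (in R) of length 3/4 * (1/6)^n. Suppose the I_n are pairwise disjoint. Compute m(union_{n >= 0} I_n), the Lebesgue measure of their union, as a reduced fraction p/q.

By countable additivity of the Lebesgue measure on pairwise disjoint measurable sets,
  m(union_{n >= 0} I_n) = sum_{n >= 0} m(I_n) = sum_{n >= 0} a * r^n,
  with a = 3/4 and r = 1/6.
Since 0 < r = 1/6 < 1, the geometric series converges:
  sum_{n >= 0} a * r^n = a / (1 - r).
  = 3/4 / (1 - 1/6)
  = 3/4 / (5/6)
  = 9/10.

9/10


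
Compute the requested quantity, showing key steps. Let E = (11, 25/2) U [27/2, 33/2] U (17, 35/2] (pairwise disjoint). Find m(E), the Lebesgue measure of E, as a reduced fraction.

For pairwise disjoint intervals, m(union_i I_i) = sum_i m(I_i),
and m is invariant under swapping open/closed endpoints (single points have measure 0).
So m(E) = sum_i (b_i - a_i).
  I_1 has length 25/2 - 11 = 3/2.
  I_2 has length 33/2 - 27/2 = 3.
  I_3 has length 35/2 - 17 = 1/2.
Summing:
  m(E) = 3/2 + 3 + 1/2 = 5.

5


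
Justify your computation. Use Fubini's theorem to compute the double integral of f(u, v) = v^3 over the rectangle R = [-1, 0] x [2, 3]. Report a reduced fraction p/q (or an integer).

f(u, v) is a tensor product of a function of u and a function of v, and both factors are bounded continuous (hence Lebesgue integrable) on the rectangle, so Fubini's theorem applies:
  integral_R f d(m x m) = (integral_a1^b1 1 du) * (integral_a2^b2 v^3 dv).
Inner integral in u: integral_{-1}^{0} 1 du = (0^1 - (-1)^1)/1
  = 1.
Inner integral in v: integral_{2}^{3} v^3 dv = (3^4 - 2^4)/4
  = 65/4.
Product: (1) * (65/4) = 65/4.

65/4


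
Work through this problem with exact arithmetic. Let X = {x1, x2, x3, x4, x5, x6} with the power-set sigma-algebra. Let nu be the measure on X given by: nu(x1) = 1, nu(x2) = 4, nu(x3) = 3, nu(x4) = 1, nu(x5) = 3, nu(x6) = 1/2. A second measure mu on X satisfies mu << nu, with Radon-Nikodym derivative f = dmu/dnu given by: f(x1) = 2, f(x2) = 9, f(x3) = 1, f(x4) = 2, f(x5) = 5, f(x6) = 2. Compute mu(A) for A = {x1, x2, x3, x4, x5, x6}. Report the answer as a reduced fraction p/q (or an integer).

By the defining property of the Radon-Nikodym derivative, for every measurable set A,
  mu(A) = integral_A f dnu.
Since nu is a discrete measure concentrated on the atoms of X, the integral over A reduces to the sum
  mu(A) = sum_{x in A} f(x) * nu({x}).
Computing each term:
  x1: f(x1) * nu(x1) = 2 * 1 = 2.
  x2: f(x2) * nu(x2) = 9 * 4 = 36.
  x3: f(x3) * nu(x3) = 1 * 3 = 3.
  x4: f(x4) * nu(x4) = 2 * 1 = 2.
  x5: f(x5) * nu(x5) = 5 * 3 = 15.
  x6: f(x6) * nu(x6) = 2 * 1/2 = 1.
Summing: mu(A) = 2 + 36 + 3 + 2 + 15 + 1 = 59.

59


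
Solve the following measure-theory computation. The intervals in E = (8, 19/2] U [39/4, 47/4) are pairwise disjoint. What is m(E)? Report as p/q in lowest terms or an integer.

For pairwise disjoint intervals, m(union_i I_i) = sum_i m(I_i),
and m is invariant under swapping open/closed endpoints (single points have measure 0).
So m(E) = sum_i (b_i - a_i).
  I_1 has length 19/2 - 8 = 3/2.
  I_2 has length 47/4 - 39/4 = 2.
Summing:
  m(E) = 3/2 + 2 = 7/2.

7/2


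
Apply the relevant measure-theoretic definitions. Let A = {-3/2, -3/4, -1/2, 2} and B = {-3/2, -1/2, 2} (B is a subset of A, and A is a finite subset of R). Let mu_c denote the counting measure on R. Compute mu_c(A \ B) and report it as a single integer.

Counting measure assigns mu_c(E) = |E| (number of elements) when E is finite. For B subset A, A \ B is the set of elements of A not in B, so |A \ B| = |A| - |B|.
|A| = 4, |B| = 3, so mu_c(A \ B) = 4 - 3 = 1.

1


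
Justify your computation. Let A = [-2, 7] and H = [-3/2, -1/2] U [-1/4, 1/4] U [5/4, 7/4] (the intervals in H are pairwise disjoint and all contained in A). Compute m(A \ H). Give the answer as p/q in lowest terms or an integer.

The ambient interval has length m(A) = 7 - (-2) = 9.
Since the holes are disjoint and sit inside A, by finite additivity
  m(H) = sum_i (b_i - a_i), and m(A \ H) = m(A) - m(H).
Computing the hole measures:
  m(H_1) = -1/2 - (-3/2) = 1.
  m(H_2) = 1/4 - (-1/4) = 1/2.
  m(H_3) = 7/4 - 5/4 = 1/2.
Summed: m(H) = 1 + 1/2 + 1/2 = 2.
So m(A \ H) = 9 - 2 = 7.

7


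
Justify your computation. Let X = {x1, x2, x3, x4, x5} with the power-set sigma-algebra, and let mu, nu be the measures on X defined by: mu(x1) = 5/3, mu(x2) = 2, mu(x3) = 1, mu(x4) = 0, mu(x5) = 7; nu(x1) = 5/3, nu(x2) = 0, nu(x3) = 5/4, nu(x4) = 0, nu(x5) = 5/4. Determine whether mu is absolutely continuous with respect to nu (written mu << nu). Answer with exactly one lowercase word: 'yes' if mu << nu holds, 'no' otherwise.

mu << nu means: every nu-null measurable set is also mu-null; equivalently, for every atom x, if nu({x}) = 0 then mu({x}) = 0.
Checking each atom:
  x1: nu = 5/3 > 0 -> no constraint.
  x2: nu = 0, mu = 2 > 0 -> violates mu << nu.
  x3: nu = 5/4 > 0 -> no constraint.
  x4: nu = 0, mu = 0 -> consistent with mu << nu.
  x5: nu = 5/4 > 0 -> no constraint.
The atom(s) x2 violate the condition (nu = 0 but mu > 0). Therefore mu is NOT absolutely continuous w.r.t. nu.

no


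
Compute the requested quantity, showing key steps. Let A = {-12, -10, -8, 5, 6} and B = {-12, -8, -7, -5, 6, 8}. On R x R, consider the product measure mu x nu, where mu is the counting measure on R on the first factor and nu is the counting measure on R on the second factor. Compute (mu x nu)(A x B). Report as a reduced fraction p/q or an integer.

For a measurable rectangle A x B, the product measure satisfies
  (mu x nu)(A x B) = mu(A) * nu(B).
  mu(A) = 5.
  nu(B) = 6.
  (mu x nu)(A x B) = 5 * 6 = 30.

30


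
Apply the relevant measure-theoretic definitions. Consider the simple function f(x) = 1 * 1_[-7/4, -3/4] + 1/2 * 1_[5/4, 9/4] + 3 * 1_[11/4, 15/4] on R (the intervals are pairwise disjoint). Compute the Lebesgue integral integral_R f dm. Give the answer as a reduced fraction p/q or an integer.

For a simple function f = sum_i c_i * 1_{A_i} with disjoint A_i,
  integral f dm = sum_i c_i * m(A_i).
Lengths of the A_i:
  m(A_1) = -3/4 - (-7/4) = 1.
  m(A_2) = 9/4 - 5/4 = 1.
  m(A_3) = 15/4 - 11/4 = 1.
Contributions c_i * m(A_i):
  (1) * (1) = 1.
  (1/2) * (1) = 1/2.
  (3) * (1) = 3.
Total: 1 + 1/2 + 3 = 9/2.

9/2


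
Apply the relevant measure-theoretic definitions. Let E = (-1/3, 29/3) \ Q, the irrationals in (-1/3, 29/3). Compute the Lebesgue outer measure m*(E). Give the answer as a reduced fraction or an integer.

The interval I = (-1/3, 29/3) has m(I) = 29/3 - (-1/3) = 10 (endpoints are measure-zero, so open/closed/half-open agree). Write I = (I cap Q) u (I \ Q). The rationals in I are countable, so m*(I cap Q) = 0 (cover each rational by intervals whose total length is arbitrarily small). By countable subadditivity m*(I) <= m*(I cap Q) + m*(I \ Q), hence m*(I \ Q) >= m(I) = 10. The reverse inequality m*(I \ Q) <= m*(I) = 10 is trivial since (I \ Q) is a subset of I. Therefore m*(I \ Q) = 10.

10


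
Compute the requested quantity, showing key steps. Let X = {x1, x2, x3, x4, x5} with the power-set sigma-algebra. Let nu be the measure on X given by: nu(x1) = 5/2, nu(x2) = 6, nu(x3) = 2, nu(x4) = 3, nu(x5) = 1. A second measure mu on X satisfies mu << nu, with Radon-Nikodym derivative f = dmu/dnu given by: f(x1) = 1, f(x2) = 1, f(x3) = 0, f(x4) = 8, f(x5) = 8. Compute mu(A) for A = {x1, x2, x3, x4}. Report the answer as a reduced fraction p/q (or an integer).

By the defining property of the Radon-Nikodym derivative, for every measurable set A,
  mu(A) = integral_A f dnu.
Since nu is a discrete measure concentrated on the atoms of X, the integral over A reduces to the sum
  mu(A) = sum_{x in A} f(x) * nu({x}).
Computing each term:
  x1: f(x1) * nu(x1) = 1 * 5/2 = 5/2.
  x2: f(x2) * nu(x2) = 1 * 6 = 6.
  x3: f(x3) * nu(x3) = 0 * 2 = 0.
  x4: f(x4) * nu(x4) = 8 * 3 = 24.
Summing: mu(A) = 5/2 + 6 + 0 + 24 = 65/2.

65/2


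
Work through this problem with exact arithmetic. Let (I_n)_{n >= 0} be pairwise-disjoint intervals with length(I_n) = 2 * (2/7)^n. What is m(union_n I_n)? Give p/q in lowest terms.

By countable additivity of the Lebesgue measure on pairwise disjoint measurable sets,
  m(union_{n >= 0} I_n) = sum_{n >= 0} m(I_n) = sum_{n >= 0} a * r^n,
  with a = 2 and r = 2/7.
Since 0 < r = 2/7 < 1, the geometric series converges:
  sum_{n >= 0} a * r^n = a / (1 - r).
  = 2 / (1 - 2/7)
  = 2 / (5/7)
  = 14/5.

14/5


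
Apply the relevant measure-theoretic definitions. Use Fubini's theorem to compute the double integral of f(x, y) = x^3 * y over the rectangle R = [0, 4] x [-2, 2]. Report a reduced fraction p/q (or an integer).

f(x, y) is a tensor product of a function of x and a function of y, and both factors are bounded continuous (hence Lebesgue integrable) on the rectangle, so Fubini's theorem applies:
  integral_R f d(m x m) = (integral_a1^b1 x^3 dx) * (integral_a2^b2 y dy).
Inner integral in x: integral_{0}^{4} x^3 dx = (4^4 - 0^4)/4
  = 64.
Inner integral in y: integral_{-2}^{2} y dy = (2^2 - (-2)^2)/2
  = 0.
Product: (64) * (0) = 0.

0


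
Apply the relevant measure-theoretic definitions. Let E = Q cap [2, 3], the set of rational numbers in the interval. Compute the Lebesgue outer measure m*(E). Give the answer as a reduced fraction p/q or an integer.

The set Q cap [2, 3] is countable (a subset of the countable set Q). Lebesgue outer measure of any countable set is 0: each singleton {q} has m*({q}) = 0, and by countable subadditivity m*(union_k {q_k}) <= sum_k m*({q_k}) = sum_k 0 = 0. The reverse inequality m*(E) >= 0 is automatic. So m*(Q cap [2, 3]) = 0.

0


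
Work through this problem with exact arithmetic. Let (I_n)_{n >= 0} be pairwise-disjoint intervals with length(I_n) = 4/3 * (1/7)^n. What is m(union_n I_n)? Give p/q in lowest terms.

By countable additivity of the Lebesgue measure on pairwise disjoint measurable sets,
  m(union_{n >= 0} I_n) = sum_{n >= 0} m(I_n) = sum_{n >= 0} a * r^n,
  with a = 4/3 and r = 1/7.
Since 0 < r = 1/7 < 1, the geometric series converges:
  sum_{n >= 0} a * r^n = a / (1 - r).
  = 4/3 / (1 - 1/7)
  = 4/3 / (6/7)
  = 14/9.

14/9


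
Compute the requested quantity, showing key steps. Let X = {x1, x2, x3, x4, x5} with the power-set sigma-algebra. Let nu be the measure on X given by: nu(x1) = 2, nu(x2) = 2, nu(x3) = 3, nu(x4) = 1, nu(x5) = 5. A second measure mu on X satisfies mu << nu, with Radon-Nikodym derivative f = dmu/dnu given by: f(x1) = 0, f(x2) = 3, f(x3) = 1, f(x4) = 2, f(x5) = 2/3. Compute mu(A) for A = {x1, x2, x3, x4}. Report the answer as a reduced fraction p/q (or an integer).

By the defining property of the Radon-Nikodym derivative, for every measurable set A,
  mu(A) = integral_A f dnu.
Since nu is a discrete measure concentrated on the atoms of X, the integral over A reduces to the sum
  mu(A) = sum_{x in A} f(x) * nu({x}).
Computing each term:
  x1: f(x1) * nu(x1) = 0 * 2 = 0.
  x2: f(x2) * nu(x2) = 3 * 2 = 6.
  x3: f(x3) * nu(x3) = 1 * 3 = 3.
  x4: f(x4) * nu(x4) = 2 * 1 = 2.
Summing: mu(A) = 0 + 6 + 3 + 2 = 11.

11


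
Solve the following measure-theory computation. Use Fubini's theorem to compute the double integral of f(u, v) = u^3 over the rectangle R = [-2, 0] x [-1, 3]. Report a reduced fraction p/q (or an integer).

f(u, v) is a tensor product of a function of u and a function of v, and both factors are bounded continuous (hence Lebesgue integrable) on the rectangle, so Fubini's theorem applies:
  integral_R f d(m x m) = (integral_a1^b1 u^3 du) * (integral_a2^b2 1 dv).
Inner integral in u: integral_{-2}^{0} u^3 du = (0^4 - (-2)^4)/4
  = -4.
Inner integral in v: integral_{-1}^{3} 1 dv = (3^1 - (-1)^1)/1
  = 4.
Product: (-4) * (4) = -16.

-16


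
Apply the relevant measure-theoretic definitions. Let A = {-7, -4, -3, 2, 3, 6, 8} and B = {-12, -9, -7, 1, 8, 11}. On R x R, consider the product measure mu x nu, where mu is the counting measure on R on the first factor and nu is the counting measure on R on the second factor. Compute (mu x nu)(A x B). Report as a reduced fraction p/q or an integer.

For a measurable rectangle A x B, the product measure satisfies
  (mu x nu)(A x B) = mu(A) * nu(B).
  mu(A) = 7.
  nu(B) = 6.
  (mu x nu)(A x B) = 7 * 6 = 42.

42


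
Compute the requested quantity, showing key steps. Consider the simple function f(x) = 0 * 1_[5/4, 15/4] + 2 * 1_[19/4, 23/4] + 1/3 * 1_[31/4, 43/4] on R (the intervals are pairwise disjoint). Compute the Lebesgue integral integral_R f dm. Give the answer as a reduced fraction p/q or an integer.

For a simple function f = sum_i c_i * 1_{A_i} with disjoint A_i,
  integral f dm = sum_i c_i * m(A_i).
Lengths of the A_i:
  m(A_1) = 15/4 - 5/4 = 5/2.
  m(A_2) = 23/4 - 19/4 = 1.
  m(A_3) = 43/4 - 31/4 = 3.
Contributions c_i * m(A_i):
  (0) * (5/2) = 0.
  (2) * (1) = 2.
  (1/3) * (3) = 1.
Total: 0 + 2 + 1 = 3.

3


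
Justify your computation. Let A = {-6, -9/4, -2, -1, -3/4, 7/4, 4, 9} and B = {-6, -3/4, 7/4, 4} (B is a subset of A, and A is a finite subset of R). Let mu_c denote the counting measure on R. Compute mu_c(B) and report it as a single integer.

Counting measure assigns mu_c(E) = |E| (number of elements) when E is finite.
B has 4 element(s), so mu_c(B) = 4.

4


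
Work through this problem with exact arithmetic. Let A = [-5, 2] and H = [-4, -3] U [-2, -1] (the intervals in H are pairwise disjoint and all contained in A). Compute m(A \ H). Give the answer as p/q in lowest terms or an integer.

The ambient interval has length m(A) = 2 - (-5) = 7.
Since the holes are disjoint and sit inside A, by finite additivity
  m(H) = sum_i (b_i - a_i), and m(A \ H) = m(A) - m(H).
Computing the hole measures:
  m(H_1) = -3 - (-4) = 1.
  m(H_2) = -1 - (-2) = 1.
Summed: m(H) = 1 + 1 = 2.
So m(A \ H) = 7 - 2 = 5.

5


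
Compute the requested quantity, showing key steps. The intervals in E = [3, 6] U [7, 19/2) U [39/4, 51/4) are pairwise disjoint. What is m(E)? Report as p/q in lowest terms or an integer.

For pairwise disjoint intervals, m(union_i I_i) = sum_i m(I_i),
and m is invariant under swapping open/closed endpoints (single points have measure 0).
So m(E) = sum_i (b_i - a_i).
  I_1 has length 6 - 3 = 3.
  I_2 has length 19/2 - 7 = 5/2.
  I_3 has length 51/4 - 39/4 = 3.
Summing:
  m(E) = 3 + 5/2 + 3 = 17/2.

17/2


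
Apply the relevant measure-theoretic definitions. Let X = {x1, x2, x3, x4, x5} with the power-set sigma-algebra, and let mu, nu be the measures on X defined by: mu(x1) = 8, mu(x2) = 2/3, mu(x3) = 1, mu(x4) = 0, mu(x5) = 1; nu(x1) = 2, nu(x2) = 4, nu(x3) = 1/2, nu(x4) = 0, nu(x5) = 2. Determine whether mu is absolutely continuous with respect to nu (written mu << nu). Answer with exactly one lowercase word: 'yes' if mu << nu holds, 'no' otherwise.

mu << nu means: every nu-null measurable set is also mu-null; equivalently, for every atom x, if nu({x}) = 0 then mu({x}) = 0.
Checking each atom:
  x1: nu = 2 > 0 -> no constraint.
  x2: nu = 4 > 0 -> no constraint.
  x3: nu = 1/2 > 0 -> no constraint.
  x4: nu = 0, mu = 0 -> consistent with mu << nu.
  x5: nu = 2 > 0 -> no constraint.
No atom violates the condition. Therefore mu << nu.

yes


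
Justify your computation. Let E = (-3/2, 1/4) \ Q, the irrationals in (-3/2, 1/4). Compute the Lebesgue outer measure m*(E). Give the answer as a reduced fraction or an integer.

The interval I = (-3/2, 1/4) has m(I) = 1/4 - (-3/2) = 7/4 (endpoints are measure-zero, so open/closed/half-open agree). Write I = (I cap Q) u (I \ Q). The rationals in I are countable, so m*(I cap Q) = 0 (cover each rational by intervals whose total length is arbitrarily small). By countable subadditivity m*(I) <= m*(I cap Q) + m*(I \ Q), hence m*(I \ Q) >= m(I) = 7/4. The reverse inequality m*(I \ Q) <= m*(I) = 7/4 is trivial since (I \ Q) is a subset of I. Therefore m*(I \ Q) = 7/4.

7/4


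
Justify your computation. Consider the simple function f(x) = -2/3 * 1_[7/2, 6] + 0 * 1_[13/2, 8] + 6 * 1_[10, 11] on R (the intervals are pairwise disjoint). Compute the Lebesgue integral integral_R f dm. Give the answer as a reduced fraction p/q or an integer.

For a simple function f = sum_i c_i * 1_{A_i} with disjoint A_i,
  integral f dm = sum_i c_i * m(A_i).
Lengths of the A_i:
  m(A_1) = 6 - 7/2 = 5/2.
  m(A_2) = 8 - 13/2 = 3/2.
  m(A_3) = 11 - 10 = 1.
Contributions c_i * m(A_i):
  (-2/3) * (5/2) = -5/3.
  (0) * (3/2) = 0.
  (6) * (1) = 6.
Total: -5/3 + 0 + 6 = 13/3.

13/3


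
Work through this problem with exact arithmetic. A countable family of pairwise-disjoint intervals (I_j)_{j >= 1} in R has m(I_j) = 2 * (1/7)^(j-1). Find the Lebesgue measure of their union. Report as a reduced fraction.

By countable additivity of the Lebesgue measure on pairwise disjoint measurable sets,
  m(union_{j >= 1} I_j) = sum_{j >= 1} m(I_j) = sum_{j >= 1} a * r^(j-1),
  with a = 2 and r = 1/7.
Since 0 < r = 1/7 < 1, the geometric series converges:
  sum_{j >= 1} a * r^(j-1) = a / (1 - r).
  = 2 / (1 - 1/7)
  = 2 / (6/7)
  = 7/3.

7/3


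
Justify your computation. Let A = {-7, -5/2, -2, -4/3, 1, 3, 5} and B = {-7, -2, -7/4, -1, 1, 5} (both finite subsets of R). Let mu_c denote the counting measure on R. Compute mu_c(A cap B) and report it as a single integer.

Counting measure on a finite set equals cardinality. mu_c(A cap B) = |A cap B| (elements appearing in both).
Enumerating the elements of A that also lie in B gives 4 element(s).
So mu_c(A cap B) = 4.

4


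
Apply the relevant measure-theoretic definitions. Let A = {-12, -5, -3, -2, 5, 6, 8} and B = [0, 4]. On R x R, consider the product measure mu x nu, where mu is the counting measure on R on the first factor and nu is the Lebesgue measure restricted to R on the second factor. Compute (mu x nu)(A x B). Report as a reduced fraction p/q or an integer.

For a measurable rectangle A x B, the product measure satisfies
  (mu x nu)(A x B) = mu(A) * nu(B).
  mu(A) = 7.
  nu(B) = 4.
  (mu x nu)(A x B) = 7 * 4 = 28.

28


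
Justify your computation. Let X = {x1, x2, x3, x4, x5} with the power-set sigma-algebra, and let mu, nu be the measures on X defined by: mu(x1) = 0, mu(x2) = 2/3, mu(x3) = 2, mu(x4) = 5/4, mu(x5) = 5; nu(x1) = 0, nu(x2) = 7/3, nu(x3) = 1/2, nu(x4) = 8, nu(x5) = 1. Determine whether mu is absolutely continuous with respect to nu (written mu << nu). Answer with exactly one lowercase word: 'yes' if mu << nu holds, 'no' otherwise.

mu << nu means: every nu-null measurable set is also mu-null; equivalently, for every atom x, if nu({x}) = 0 then mu({x}) = 0.
Checking each atom:
  x1: nu = 0, mu = 0 -> consistent with mu << nu.
  x2: nu = 7/3 > 0 -> no constraint.
  x3: nu = 1/2 > 0 -> no constraint.
  x4: nu = 8 > 0 -> no constraint.
  x5: nu = 1 > 0 -> no constraint.
No atom violates the condition. Therefore mu << nu.

yes


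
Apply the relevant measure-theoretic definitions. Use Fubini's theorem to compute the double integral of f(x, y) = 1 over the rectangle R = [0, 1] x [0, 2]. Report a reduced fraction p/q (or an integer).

f(x, y) is a tensor product of a function of x and a function of y, and both factors are bounded continuous (hence Lebesgue integrable) on the rectangle, so Fubini's theorem applies:
  integral_R f d(m x m) = (integral_a1^b1 1 dx) * (integral_a2^b2 1 dy).
Inner integral in x: integral_{0}^{1} 1 dx = (1^1 - 0^1)/1
  = 1.
Inner integral in y: integral_{0}^{2} 1 dy = (2^1 - 0^1)/1
  = 2.
Product: (1) * (2) = 2.

2


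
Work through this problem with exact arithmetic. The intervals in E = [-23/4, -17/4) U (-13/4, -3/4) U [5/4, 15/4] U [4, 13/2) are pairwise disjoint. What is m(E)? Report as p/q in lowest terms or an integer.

For pairwise disjoint intervals, m(union_i I_i) = sum_i m(I_i),
and m is invariant under swapping open/closed endpoints (single points have measure 0).
So m(E) = sum_i (b_i - a_i).
  I_1 has length -17/4 - (-23/4) = 3/2.
  I_2 has length -3/4 - (-13/4) = 5/2.
  I_3 has length 15/4 - 5/4 = 5/2.
  I_4 has length 13/2 - 4 = 5/2.
Summing:
  m(E) = 3/2 + 5/2 + 5/2 + 5/2 = 9.

9


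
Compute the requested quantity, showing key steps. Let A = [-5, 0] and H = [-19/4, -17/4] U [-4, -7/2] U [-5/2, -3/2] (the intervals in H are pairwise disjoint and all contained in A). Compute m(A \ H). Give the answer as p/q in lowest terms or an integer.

The ambient interval has length m(A) = 0 - (-5) = 5.
Since the holes are disjoint and sit inside A, by finite additivity
  m(H) = sum_i (b_i - a_i), and m(A \ H) = m(A) - m(H).
Computing the hole measures:
  m(H_1) = -17/4 - (-19/4) = 1/2.
  m(H_2) = -7/2 - (-4) = 1/2.
  m(H_3) = -3/2 - (-5/2) = 1.
Summed: m(H) = 1/2 + 1/2 + 1 = 2.
So m(A \ H) = 5 - 2 = 3.

3


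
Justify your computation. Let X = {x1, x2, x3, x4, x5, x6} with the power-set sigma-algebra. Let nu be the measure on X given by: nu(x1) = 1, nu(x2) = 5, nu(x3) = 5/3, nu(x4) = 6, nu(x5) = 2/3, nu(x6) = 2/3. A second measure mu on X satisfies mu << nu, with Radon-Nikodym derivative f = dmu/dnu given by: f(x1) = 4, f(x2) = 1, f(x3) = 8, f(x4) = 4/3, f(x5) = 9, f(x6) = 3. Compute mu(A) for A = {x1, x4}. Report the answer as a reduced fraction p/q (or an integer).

By the defining property of the Radon-Nikodym derivative, for every measurable set A,
  mu(A) = integral_A f dnu.
Since nu is a discrete measure concentrated on the atoms of X, the integral over A reduces to the sum
  mu(A) = sum_{x in A} f(x) * nu({x}).
Computing each term:
  x1: f(x1) * nu(x1) = 4 * 1 = 4.
  x4: f(x4) * nu(x4) = 4/3 * 6 = 8.
Summing: mu(A) = 4 + 8 = 12.

12


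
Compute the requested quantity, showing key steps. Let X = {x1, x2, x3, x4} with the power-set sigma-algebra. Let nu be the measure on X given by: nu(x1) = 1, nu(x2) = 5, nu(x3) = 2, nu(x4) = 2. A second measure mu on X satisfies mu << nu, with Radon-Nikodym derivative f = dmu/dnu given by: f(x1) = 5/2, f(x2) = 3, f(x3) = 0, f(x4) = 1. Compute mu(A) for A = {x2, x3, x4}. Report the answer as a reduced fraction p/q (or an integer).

By the defining property of the Radon-Nikodym derivative, for every measurable set A,
  mu(A) = integral_A f dnu.
Since nu is a discrete measure concentrated on the atoms of X, the integral over A reduces to the sum
  mu(A) = sum_{x in A} f(x) * nu({x}).
Computing each term:
  x2: f(x2) * nu(x2) = 3 * 5 = 15.
  x3: f(x3) * nu(x3) = 0 * 2 = 0.
  x4: f(x4) * nu(x4) = 1 * 2 = 2.
Summing: mu(A) = 15 + 0 + 2 = 17.

17


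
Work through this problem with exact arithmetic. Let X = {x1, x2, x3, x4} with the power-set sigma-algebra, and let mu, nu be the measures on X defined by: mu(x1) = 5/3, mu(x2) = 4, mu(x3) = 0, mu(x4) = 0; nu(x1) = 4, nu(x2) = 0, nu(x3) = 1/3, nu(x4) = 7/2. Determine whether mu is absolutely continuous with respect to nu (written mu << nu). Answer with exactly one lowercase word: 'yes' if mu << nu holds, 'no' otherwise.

mu << nu means: every nu-null measurable set is also mu-null; equivalently, for every atom x, if nu({x}) = 0 then mu({x}) = 0.
Checking each atom:
  x1: nu = 4 > 0 -> no constraint.
  x2: nu = 0, mu = 4 > 0 -> violates mu << nu.
  x3: nu = 1/3 > 0 -> no constraint.
  x4: nu = 7/2 > 0 -> no constraint.
The atom(s) x2 violate the condition (nu = 0 but mu > 0). Therefore mu is NOT absolutely continuous w.r.t. nu.

no


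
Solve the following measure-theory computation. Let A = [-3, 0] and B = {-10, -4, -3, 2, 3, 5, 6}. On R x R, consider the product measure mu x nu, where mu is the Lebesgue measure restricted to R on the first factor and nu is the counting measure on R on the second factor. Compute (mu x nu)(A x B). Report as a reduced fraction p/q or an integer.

For a measurable rectangle A x B, the product measure satisfies
  (mu x nu)(A x B) = mu(A) * nu(B).
  mu(A) = 3.
  nu(B) = 7.
  (mu x nu)(A x B) = 3 * 7 = 21.

21


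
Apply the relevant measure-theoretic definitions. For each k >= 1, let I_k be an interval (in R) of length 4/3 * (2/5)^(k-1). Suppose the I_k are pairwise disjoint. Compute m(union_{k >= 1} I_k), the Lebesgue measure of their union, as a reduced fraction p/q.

By countable additivity of the Lebesgue measure on pairwise disjoint measurable sets,
  m(union_{k >= 1} I_k) = sum_{k >= 1} m(I_k) = sum_{k >= 1} a * r^(k-1),
  with a = 4/3 and r = 2/5.
Since 0 < r = 2/5 < 1, the geometric series converges:
  sum_{k >= 1} a * r^(k-1) = a / (1 - r).
  = 4/3 / (1 - 2/5)
  = 4/3 / (3/5)
  = 20/9.

20/9


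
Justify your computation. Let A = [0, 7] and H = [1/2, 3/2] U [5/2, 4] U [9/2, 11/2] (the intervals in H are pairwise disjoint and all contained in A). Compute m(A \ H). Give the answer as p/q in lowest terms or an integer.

The ambient interval has length m(A) = 7 - 0 = 7.
Since the holes are disjoint and sit inside A, by finite additivity
  m(H) = sum_i (b_i - a_i), and m(A \ H) = m(A) - m(H).
Computing the hole measures:
  m(H_1) = 3/2 - 1/2 = 1.
  m(H_2) = 4 - 5/2 = 3/2.
  m(H_3) = 11/2 - 9/2 = 1.
Summed: m(H) = 1 + 3/2 + 1 = 7/2.
So m(A \ H) = 7 - 7/2 = 7/2.

7/2


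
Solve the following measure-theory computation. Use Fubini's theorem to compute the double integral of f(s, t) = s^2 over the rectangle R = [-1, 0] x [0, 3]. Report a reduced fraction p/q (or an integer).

f(s, t) is a tensor product of a function of s and a function of t, and both factors are bounded continuous (hence Lebesgue integrable) on the rectangle, so Fubini's theorem applies:
  integral_R f d(m x m) = (integral_a1^b1 s^2 ds) * (integral_a2^b2 1 dt).
Inner integral in s: integral_{-1}^{0} s^2 ds = (0^3 - (-1)^3)/3
  = 1/3.
Inner integral in t: integral_{0}^{3} 1 dt = (3^1 - 0^1)/1
  = 3.
Product: (1/3) * (3) = 1.

1


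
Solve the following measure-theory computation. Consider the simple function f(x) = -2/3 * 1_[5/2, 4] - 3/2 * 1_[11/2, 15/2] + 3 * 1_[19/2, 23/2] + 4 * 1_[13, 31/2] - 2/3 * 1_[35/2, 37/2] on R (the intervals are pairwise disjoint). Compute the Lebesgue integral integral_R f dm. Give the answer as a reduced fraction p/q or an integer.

For a simple function f = sum_i c_i * 1_{A_i} with disjoint A_i,
  integral f dm = sum_i c_i * m(A_i).
Lengths of the A_i:
  m(A_1) = 4 - 5/2 = 3/2.
  m(A_2) = 15/2 - 11/2 = 2.
  m(A_3) = 23/2 - 19/2 = 2.
  m(A_4) = 31/2 - 13 = 5/2.
  m(A_5) = 37/2 - 35/2 = 1.
Contributions c_i * m(A_i):
  (-2/3) * (3/2) = -1.
  (-3/2) * (2) = -3.
  (3) * (2) = 6.
  (4) * (5/2) = 10.
  (-2/3) * (1) = -2/3.
Total: -1 - 3 + 6 + 10 - 2/3 = 34/3.

34/3


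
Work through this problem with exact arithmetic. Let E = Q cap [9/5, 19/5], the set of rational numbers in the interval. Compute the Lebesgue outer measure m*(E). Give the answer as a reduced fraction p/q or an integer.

The set Q cap [9/5, 19/5] is countable (a subset of the countable set Q). Lebesgue outer measure of any countable set is 0: each singleton {q} has m*({q}) = 0, and by countable subadditivity m*(union_k {q_k}) <= sum_k m*({q_k}) = sum_k 0 = 0. The reverse inequality m*(E) >= 0 is automatic. So m*(Q cap [9/5, 19/5]) = 0.

0


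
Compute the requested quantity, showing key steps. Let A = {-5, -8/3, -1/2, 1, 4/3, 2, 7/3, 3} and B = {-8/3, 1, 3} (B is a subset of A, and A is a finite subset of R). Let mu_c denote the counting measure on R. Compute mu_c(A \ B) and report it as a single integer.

Counting measure assigns mu_c(E) = |E| (number of elements) when E is finite. For B subset A, A \ B is the set of elements of A not in B, so |A \ B| = |A| - |B|.
|A| = 8, |B| = 3, so mu_c(A \ B) = 8 - 3 = 5.

5


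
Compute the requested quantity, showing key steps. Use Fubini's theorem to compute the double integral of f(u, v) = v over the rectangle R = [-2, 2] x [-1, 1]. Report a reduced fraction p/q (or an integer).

f(u, v) is a tensor product of a function of u and a function of v, and both factors are bounded continuous (hence Lebesgue integrable) on the rectangle, so Fubini's theorem applies:
  integral_R f d(m x m) = (integral_a1^b1 1 du) * (integral_a2^b2 v dv).
Inner integral in u: integral_{-2}^{2} 1 du = (2^1 - (-2)^1)/1
  = 4.
Inner integral in v: integral_{-1}^{1} v dv = (1^2 - (-1)^2)/2
  = 0.
Product: (4) * (0) = 0.

0


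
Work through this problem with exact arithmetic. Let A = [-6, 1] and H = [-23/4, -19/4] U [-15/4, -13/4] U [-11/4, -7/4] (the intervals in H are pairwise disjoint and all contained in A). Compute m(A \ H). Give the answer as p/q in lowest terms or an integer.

The ambient interval has length m(A) = 1 - (-6) = 7.
Since the holes are disjoint and sit inside A, by finite additivity
  m(H) = sum_i (b_i - a_i), and m(A \ H) = m(A) - m(H).
Computing the hole measures:
  m(H_1) = -19/4 - (-23/4) = 1.
  m(H_2) = -13/4 - (-15/4) = 1/2.
  m(H_3) = -7/4 - (-11/4) = 1.
Summed: m(H) = 1 + 1/2 + 1 = 5/2.
So m(A \ H) = 7 - 5/2 = 9/2.

9/2


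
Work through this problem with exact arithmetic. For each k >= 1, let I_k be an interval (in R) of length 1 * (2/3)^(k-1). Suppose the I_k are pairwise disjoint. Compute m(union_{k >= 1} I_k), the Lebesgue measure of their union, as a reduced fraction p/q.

By countable additivity of the Lebesgue measure on pairwise disjoint measurable sets,
  m(union_{k >= 1} I_k) = sum_{k >= 1} m(I_k) = sum_{k >= 1} a * r^(k-1),
  with a = 1 and r = 2/3.
Since 0 < r = 2/3 < 1, the geometric series converges:
  sum_{k >= 1} a * r^(k-1) = a / (1 - r).
  = 1 / (1 - 2/3)
  = 1 / (1/3)
  = 3.

3


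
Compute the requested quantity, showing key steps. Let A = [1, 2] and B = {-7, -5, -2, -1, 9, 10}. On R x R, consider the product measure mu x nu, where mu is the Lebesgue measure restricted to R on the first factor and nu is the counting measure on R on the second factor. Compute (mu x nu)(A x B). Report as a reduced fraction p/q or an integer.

For a measurable rectangle A x B, the product measure satisfies
  (mu x nu)(A x B) = mu(A) * nu(B).
  mu(A) = 1.
  nu(B) = 6.
  (mu x nu)(A x B) = 1 * 6 = 6.

6


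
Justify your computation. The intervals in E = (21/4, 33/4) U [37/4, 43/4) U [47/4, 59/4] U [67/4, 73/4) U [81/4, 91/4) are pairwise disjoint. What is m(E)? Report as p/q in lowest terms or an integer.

For pairwise disjoint intervals, m(union_i I_i) = sum_i m(I_i),
and m is invariant under swapping open/closed endpoints (single points have measure 0).
So m(E) = sum_i (b_i - a_i).
  I_1 has length 33/4 - 21/4 = 3.
  I_2 has length 43/4 - 37/4 = 3/2.
  I_3 has length 59/4 - 47/4 = 3.
  I_4 has length 73/4 - 67/4 = 3/2.
  I_5 has length 91/4 - 81/4 = 5/2.
Summing:
  m(E) = 3 + 3/2 + 3 + 3/2 + 5/2 = 23/2.

23/2


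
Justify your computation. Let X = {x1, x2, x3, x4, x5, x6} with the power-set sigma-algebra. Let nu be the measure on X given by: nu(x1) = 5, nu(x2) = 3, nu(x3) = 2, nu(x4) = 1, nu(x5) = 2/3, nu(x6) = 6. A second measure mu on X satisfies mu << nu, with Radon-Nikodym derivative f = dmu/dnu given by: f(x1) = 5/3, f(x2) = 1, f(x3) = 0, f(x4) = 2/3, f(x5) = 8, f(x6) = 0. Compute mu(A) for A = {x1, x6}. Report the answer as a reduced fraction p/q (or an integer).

By the defining property of the Radon-Nikodym derivative, for every measurable set A,
  mu(A) = integral_A f dnu.
Since nu is a discrete measure concentrated on the atoms of X, the integral over A reduces to the sum
  mu(A) = sum_{x in A} f(x) * nu({x}).
Computing each term:
  x1: f(x1) * nu(x1) = 5/3 * 5 = 25/3.
  x6: f(x6) * nu(x6) = 0 * 6 = 0.
Summing: mu(A) = 25/3 + 0 = 25/3.

25/3


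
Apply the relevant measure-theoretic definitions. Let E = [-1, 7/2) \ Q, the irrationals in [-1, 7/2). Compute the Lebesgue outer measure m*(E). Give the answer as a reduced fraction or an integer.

The interval I = [-1, 7/2) has m(I) = 7/2 - (-1) = 9/2 (endpoints are measure-zero, so open/closed/half-open agree). Write I = (I cap Q) u (I \ Q). The rationals in I are countable, so m*(I cap Q) = 0 (cover each rational by intervals whose total length is arbitrarily small). By countable subadditivity m*(I) <= m*(I cap Q) + m*(I \ Q), hence m*(I \ Q) >= m(I) = 9/2. The reverse inequality m*(I \ Q) <= m*(I) = 9/2 is trivial since (I \ Q) is a subset of I. Therefore m*(I \ Q) = 9/2.

9/2


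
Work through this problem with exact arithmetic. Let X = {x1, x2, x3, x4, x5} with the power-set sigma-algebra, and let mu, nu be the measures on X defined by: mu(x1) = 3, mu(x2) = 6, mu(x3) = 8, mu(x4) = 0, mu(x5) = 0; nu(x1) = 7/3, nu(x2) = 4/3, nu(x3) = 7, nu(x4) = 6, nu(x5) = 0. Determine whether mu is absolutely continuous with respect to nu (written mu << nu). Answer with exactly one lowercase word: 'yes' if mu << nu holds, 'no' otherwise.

mu << nu means: every nu-null measurable set is also mu-null; equivalently, for every atom x, if nu({x}) = 0 then mu({x}) = 0.
Checking each atom:
  x1: nu = 7/3 > 0 -> no constraint.
  x2: nu = 4/3 > 0 -> no constraint.
  x3: nu = 7 > 0 -> no constraint.
  x4: nu = 6 > 0 -> no constraint.
  x5: nu = 0, mu = 0 -> consistent with mu << nu.
No atom violates the condition. Therefore mu << nu.

yes


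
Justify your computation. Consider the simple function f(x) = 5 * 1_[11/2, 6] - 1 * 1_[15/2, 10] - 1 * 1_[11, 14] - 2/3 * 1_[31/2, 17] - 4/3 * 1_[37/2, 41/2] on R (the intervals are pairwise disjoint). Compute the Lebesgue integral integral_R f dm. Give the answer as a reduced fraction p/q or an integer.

For a simple function f = sum_i c_i * 1_{A_i} with disjoint A_i,
  integral f dm = sum_i c_i * m(A_i).
Lengths of the A_i:
  m(A_1) = 6 - 11/2 = 1/2.
  m(A_2) = 10 - 15/2 = 5/2.
  m(A_3) = 14 - 11 = 3.
  m(A_4) = 17 - 31/2 = 3/2.
  m(A_5) = 41/2 - 37/2 = 2.
Contributions c_i * m(A_i):
  (5) * (1/2) = 5/2.
  (-1) * (5/2) = -5/2.
  (-1) * (3) = -3.
  (-2/3) * (3/2) = -1.
  (-4/3) * (2) = -8/3.
Total: 5/2 - 5/2 - 3 - 1 - 8/3 = -20/3.

-20/3


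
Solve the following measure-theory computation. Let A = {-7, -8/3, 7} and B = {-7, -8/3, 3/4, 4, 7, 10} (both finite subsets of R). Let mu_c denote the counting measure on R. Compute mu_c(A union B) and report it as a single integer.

Counting measure on a finite set equals cardinality. By inclusion-exclusion, |A union B| = |A| + |B| - |A cap B|.
|A| = 3, |B| = 6, |A cap B| = 3.
So mu_c(A union B) = 3 + 6 - 3 = 6.

6


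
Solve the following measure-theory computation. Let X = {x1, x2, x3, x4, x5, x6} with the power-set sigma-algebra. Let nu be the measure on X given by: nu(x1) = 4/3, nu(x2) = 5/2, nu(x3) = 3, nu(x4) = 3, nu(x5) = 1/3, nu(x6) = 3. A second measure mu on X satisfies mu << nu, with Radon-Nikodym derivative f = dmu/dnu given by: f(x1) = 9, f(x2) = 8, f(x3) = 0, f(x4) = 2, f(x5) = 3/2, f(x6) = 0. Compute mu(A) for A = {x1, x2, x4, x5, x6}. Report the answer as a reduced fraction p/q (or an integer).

By the defining property of the Radon-Nikodym derivative, for every measurable set A,
  mu(A) = integral_A f dnu.
Since nu is a discrete measure concentrated on the atoms of X, the integral over A reduces to the sum
  mu(A) = sum_{x in A} f(x) * nu({x}).
Computing each term:
  x1: f(x1) * nu(x1) = 9 * 4/3 = 12.
  x2: f(x2) * nu(x2) = 8 * 5/2 = 20.
  x4: f(x4) * nu(x4) = 2 * 3 = 6.
  x5: f(x5) * nu(x5) = 3/2 * 1/3 = 1/2.
  x6: f(x6) * nu(x6) = 0 * 3 = 0.
Summing: mu(A) = 12 + 20 + 6 + 1/2 + 0 = 77/2.

77/2


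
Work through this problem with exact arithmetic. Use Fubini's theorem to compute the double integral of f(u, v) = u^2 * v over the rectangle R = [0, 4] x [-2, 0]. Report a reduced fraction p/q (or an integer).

f(u, v) is a tensor product of a function of u and a function of v, and both factors are bounded continuous (hence Lebesgue integrable) on the rectangle, so Fubini's theorem applies:
  integral_R f d(m x m) = (integral_a1^b1 u^2 du) * (integral_a2^b2 v dv).
Inner integral in u: integral_{0}^{4} u^2 du = (4^3 - 0^3)/3
  = 64/3.
Inner integral in v: integral_{-2}^{0} v dv = (0^2 - (-2)^2)/2
  = -2.
Product: (64/3) * (-2) = -128/3.

-128/3


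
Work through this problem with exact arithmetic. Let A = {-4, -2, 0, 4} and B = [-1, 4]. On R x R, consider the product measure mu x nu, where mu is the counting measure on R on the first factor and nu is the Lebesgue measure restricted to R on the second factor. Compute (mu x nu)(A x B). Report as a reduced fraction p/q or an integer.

For a measurable rectangle A x B, the product measure satisfies
  (mu x nu)(A x B) = mu(A) * nu(B).
  mu(A) = 4.
  nu(B) = 5.
  (mu x nu)(A x B) = 4 * 5 = 20.

20


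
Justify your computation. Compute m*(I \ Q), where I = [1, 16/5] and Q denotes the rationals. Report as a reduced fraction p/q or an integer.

The interval I = [1, 16/5] has m(I) = 16/5 - 1 = 11/5 (endpoints are measure-zero, so open/closed/half-open agree). Write I = (I cap Q) u (I \ Q). The rationals in I are countable, so m*(I cap Q) = 0 (cover each rational by intervals whose total length is arbitrarily small). By countable subadditivity m*(I) <= m*(I cap Q) + m*(I \ Q), hence m*(I \ Q) >= m(I) = 11/5. The reverse inequality m*(I \ Q) <= m*(I) = 11/5 is trivial since (I \ Q) is a subset of I. Therefore m*(I \ Q) = 11/5.

11/5


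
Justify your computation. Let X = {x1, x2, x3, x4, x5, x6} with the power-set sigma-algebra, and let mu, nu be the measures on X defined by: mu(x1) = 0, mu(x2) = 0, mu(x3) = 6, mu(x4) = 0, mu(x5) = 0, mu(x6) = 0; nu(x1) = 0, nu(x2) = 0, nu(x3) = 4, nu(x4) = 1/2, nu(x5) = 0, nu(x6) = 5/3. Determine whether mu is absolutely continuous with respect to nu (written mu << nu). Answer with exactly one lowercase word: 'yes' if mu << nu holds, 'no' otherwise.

mu << nu means: every nu-null measurable set is also mu-null; equivalently, for every atom x, if nu({x}) = 0 then mu({x}) = 0.
Checking each atom:
  x1: nu = 0, mu = 0 -> consistent with mu << nu.
  x2: nu = 0, mu = 0 -> consistent with mu << nu.
  x3: nu = 4 > 0 -> no constraint.
  x4: nu = 1/2 > 0 -> no constraint.
  x5: nu = 0, mu = 0 -> consistent with mu << nu.
  x6: nu = 5/3 > 0 -> no constraint.
No atom violates the condition. Therefore mu << nu.

yes


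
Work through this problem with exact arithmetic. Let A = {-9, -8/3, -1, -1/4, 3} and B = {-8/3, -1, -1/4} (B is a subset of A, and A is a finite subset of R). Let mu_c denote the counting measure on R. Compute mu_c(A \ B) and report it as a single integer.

Counting measure assigns mu_c(E) = |E| (number of elements) when E is finite. For B subset A, A \ B is the set of elements of A not in B, so |A \ B| = |A| - |B|.
|A| = 5, |B| = 3, so mu_c(A \ B) = 5 - 3 = 2.

2
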